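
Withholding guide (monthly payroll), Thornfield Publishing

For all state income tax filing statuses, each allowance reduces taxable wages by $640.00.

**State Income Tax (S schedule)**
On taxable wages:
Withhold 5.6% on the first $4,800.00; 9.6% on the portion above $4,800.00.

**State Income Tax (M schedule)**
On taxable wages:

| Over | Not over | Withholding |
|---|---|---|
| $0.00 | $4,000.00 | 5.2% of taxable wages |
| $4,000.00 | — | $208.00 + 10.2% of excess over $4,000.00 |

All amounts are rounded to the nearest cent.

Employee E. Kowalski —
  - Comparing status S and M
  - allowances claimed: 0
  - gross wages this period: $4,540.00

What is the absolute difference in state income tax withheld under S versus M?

State Income Tax (S): taxable = $4,540.00
  5.6% × $4,540.00 = $254.24
State Income Tax (M): taxable = $4,540.00
  $208.00 + 10.2% × ($4,540.00 − $4,000.00) = $208.00 + 10.2% × $540.00 = $263.08
Difference: |$254.24 − $263.08| = $8.84 (higher under M)

$8.84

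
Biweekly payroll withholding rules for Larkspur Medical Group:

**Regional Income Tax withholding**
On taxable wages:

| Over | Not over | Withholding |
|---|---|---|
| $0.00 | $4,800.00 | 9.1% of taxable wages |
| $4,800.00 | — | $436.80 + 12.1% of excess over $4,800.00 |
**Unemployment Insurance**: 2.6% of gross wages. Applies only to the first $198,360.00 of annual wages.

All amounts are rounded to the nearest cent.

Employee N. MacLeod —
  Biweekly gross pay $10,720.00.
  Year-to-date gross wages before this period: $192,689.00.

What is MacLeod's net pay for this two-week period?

$9,419.43

Regional Income Tax: taxable = $10,720.00
  $436.80 + 12.1% × ($10,720.00 − $4,800.00) = $436.80 + 12.1% × $5,920.00 = $1,153.12
Unemployment Insurance: cap $198,360.00 − YTD $192,689.00 = $5,671.00 subject; 2.6% × $5,671.00 = $147.45
Total withheld: $1,153.12 + $147.45 = $1,300.57
Net pay: $10,720.00 − $1,300.57 = $9,419.43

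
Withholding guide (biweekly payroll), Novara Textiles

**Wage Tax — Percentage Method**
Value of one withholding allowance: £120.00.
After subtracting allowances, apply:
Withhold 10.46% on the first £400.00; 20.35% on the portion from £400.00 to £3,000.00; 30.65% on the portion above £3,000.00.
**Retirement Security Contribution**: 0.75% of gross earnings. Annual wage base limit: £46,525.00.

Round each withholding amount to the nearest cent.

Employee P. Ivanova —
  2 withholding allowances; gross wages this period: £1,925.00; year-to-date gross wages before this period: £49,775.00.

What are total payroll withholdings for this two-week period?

Wage Tax: taxable = £1,925.00 − 2×£120.00 = £1,685.00
  £41.84 + 20.35% × (£1,685.00 − £400.00) = £41.84 + 20.35% × £1,285.00 = £303.34
Retirement Security Contribution: YTD £49,775.00 ≥ cap £46,525.00 → £0.00
Total: £303.34 + £0.00 = £303.34

£303.34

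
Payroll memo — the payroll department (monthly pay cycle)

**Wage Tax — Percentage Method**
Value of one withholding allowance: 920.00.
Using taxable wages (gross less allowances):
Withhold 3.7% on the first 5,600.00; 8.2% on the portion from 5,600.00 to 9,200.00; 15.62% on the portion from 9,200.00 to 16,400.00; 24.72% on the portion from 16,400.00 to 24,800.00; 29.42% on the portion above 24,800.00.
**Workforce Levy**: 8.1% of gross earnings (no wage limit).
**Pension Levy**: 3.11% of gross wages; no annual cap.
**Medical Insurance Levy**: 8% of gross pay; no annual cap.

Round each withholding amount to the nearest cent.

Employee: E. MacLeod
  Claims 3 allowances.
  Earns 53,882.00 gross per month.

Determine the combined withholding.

Wage Tax: taxable = 53,882.00 − 3×920.00 = 51,122.00
  3,703.52 + 29.42% × (51,122.00 − 24,800.00) = 3,703.52 + 29.42% × 26,322.00 = 11,447.45
Workforce Levy: 8.1% × 53,882.00 = 4,364.44
Pension Levy: 3.11% × 53,882.00 = 1,675.73
Medical Insurance Levy: 8% × 53,882.00 = 4,310.56
Total: 11,447.45 + 4,364.44 + 1,675.73 + 4,310.56 = 21,798.18

21,798.18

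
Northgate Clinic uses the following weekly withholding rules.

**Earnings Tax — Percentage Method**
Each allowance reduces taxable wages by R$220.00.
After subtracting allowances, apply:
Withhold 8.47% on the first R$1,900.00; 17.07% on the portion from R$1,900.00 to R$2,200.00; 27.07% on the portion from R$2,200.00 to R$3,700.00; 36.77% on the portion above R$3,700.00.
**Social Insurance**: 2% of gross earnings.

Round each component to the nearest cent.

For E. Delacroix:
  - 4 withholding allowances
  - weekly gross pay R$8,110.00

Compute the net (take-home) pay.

R$6,031.63

Earnings Tax: taxable = R$8,110.00 − 4×R$220.00 = R$7,230.00
  R$618.19 + 36.77% × (R$7,230.00 − R$3,700.00) = R$618.19 + 36.77% × R$3,530.00 = R$1,916.17
Social Insurance: 2% × R$8,110.00 = R$162.20
Total withheld: R$1,916.17 + R$162.20 = R$2,078.37
Net pay: R$8,110.00 − R$2,078.37 = R$6,031.63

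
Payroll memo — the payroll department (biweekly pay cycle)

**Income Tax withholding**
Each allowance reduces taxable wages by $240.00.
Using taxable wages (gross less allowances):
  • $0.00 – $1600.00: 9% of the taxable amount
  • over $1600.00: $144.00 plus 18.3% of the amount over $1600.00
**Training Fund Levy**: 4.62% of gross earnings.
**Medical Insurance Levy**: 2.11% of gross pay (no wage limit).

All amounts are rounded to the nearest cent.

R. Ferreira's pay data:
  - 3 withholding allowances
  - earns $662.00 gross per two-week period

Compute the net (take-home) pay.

$617.45

Income Tax: taxable = $662.00 − 3×$240.00 = $-58.00
  Taxable ≤ 0 → $0.00
Training Fund Levy: 4.62% × $662.00 = $30.58
Medical Insurance Levy: 2.11% × $662.00 = $13.97
Total withheld: $0.00 + $30.58 + $13.97 = $44.55
Net pay: $662.00 − $44.55 = $617.45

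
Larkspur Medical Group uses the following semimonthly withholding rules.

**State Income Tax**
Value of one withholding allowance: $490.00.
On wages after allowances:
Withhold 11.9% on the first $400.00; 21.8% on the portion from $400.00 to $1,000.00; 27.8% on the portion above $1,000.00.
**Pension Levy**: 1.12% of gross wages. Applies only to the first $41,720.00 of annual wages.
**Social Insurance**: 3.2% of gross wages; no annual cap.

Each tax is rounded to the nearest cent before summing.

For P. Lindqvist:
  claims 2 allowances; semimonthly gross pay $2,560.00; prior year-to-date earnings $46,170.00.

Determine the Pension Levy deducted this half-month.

Pension Levy: YTD $46,170.00 ≥ cap $41,720.00 → $0.00

$0.00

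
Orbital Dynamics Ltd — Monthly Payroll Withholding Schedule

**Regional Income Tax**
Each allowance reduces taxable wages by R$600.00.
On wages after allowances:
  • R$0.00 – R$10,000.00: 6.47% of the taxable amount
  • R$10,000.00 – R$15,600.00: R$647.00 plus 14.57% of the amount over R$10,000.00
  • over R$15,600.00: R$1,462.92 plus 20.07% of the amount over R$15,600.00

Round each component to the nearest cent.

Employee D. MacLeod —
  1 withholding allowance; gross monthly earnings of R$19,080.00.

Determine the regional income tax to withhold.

R$2,040.94

Regional Income Tax: taxable = R$19,080.00 − 1×R$600.00 = R$18,480.00
  R$1,462.92 + 20.07% × (R$18,480.00 − R$15,600.00) = R$1,462.92 + 20.07% × R$2,880.00 = R$2,040.94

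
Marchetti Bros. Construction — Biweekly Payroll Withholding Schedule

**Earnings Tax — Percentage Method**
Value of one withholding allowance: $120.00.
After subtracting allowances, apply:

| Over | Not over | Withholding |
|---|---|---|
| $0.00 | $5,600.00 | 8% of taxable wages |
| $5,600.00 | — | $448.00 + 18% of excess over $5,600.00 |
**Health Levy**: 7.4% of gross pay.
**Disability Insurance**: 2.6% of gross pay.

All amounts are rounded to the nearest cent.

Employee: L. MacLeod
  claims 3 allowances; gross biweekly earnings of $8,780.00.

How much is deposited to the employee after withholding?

Earnings Tax: taxable = $8,780.00 − 3×$120.00 = $8,420.00
  $448.00 + 18% × ($8,420.00 − $5,600.00) = $448.00 + 18% × $2,820.00 = $955.60
Health Levy: 7.4% × $8,780.00 = $649.72
Disability Insurance: 2.6% × $8,780.00 = $228.28
Total withheld: $955.60 + $649.72 + $228.28 = $1,833.60
Net pay: $8,780.00 − $1,833.60 = $6,946.40

$6,946.40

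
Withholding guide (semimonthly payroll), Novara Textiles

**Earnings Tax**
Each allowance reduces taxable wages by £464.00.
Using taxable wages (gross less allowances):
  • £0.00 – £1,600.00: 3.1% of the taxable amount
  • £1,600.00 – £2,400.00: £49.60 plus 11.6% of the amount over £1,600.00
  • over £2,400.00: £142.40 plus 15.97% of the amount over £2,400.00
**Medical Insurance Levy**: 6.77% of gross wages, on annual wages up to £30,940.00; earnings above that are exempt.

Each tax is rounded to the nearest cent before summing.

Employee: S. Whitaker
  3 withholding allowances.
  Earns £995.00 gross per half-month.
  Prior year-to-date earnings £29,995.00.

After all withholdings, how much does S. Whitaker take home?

Earnings Tax: taxable = £995.00 − 3×£464.00 = £-397.00
  Taxable ≤ 0 → £0.00
Medical Insurance Levy: cap £30,940.00 − YTD £29,995.00 = £945.00 subject; 6.77% × £945.00 = £63.98
Total withheld: £0.00 + £63.98 = £63.98
Net pay: £995.00 − £63.98 = £931.02

£931.02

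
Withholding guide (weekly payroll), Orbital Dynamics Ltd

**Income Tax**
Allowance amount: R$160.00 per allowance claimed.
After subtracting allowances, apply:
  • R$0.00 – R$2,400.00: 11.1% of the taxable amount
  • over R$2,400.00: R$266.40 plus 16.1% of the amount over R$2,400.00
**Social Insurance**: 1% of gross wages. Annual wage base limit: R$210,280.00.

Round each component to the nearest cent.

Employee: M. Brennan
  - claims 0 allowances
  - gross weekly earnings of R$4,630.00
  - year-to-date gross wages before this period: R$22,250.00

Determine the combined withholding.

R$671.73

Income Tax: taxable = R$4,630.00
  R$266.40 + 16.1% × (R$4,630.00 − R$2,400.00) = R$266.40 + 16.1% × R$2,230.00 = R$625.43
Social Insurance: 1% × R$4,630.00 = R$46.30
Total: R$625.43 + R$46.30 = R$671.73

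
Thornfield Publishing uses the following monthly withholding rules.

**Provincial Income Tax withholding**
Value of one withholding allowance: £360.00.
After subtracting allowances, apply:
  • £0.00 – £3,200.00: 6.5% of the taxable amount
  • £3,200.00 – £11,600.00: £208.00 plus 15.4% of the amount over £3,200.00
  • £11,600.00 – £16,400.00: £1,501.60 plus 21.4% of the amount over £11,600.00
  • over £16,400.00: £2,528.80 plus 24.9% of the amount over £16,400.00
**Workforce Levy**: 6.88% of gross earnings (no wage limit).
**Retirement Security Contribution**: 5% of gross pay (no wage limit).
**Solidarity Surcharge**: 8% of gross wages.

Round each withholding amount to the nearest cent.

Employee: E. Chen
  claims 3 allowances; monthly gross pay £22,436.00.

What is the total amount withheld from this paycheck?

Provincial Income Tax: taxable = £22,436.00 − 3×£360.00 = £21,356.00
  £2,528.80 + 24.9% × (£21,356.00 − £16,400.00) = £2,528.80 + 24.9% × £4,956.00 = £3,762.84
Workforce Levy: 6.88% × £22,436.00 = £1,543.60
Retirement Security Contribution: 5% × £22,436.00 = £1,121.80
Solidarity Surcharge: 8% × £22,436.00 = £1,794.88
Total: £3,762.84 + £1,543.60 + £1,121.80 + £1,794.88 = £8,223.12

£8,223.12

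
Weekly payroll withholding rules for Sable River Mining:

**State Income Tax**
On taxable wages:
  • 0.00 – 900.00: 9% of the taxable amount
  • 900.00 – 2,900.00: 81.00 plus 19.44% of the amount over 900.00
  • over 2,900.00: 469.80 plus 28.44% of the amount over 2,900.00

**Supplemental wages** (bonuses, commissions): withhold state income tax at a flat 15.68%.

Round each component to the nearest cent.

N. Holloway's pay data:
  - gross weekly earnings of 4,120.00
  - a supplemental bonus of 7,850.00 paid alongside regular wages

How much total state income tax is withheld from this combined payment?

State Income Tax: taxable = 4,120.00
  469.80 + 28.44% × (4,120.00 − 2,900.00) = 469.80 + 28.44% × 1,220.00 = 816.77
Supplemental (15.68% flat on bonus): 15.68% × 7,850.00 = 1,230.88
Total state income tax: 816.77 + 1,230.88 = 2,047.65

2,047.65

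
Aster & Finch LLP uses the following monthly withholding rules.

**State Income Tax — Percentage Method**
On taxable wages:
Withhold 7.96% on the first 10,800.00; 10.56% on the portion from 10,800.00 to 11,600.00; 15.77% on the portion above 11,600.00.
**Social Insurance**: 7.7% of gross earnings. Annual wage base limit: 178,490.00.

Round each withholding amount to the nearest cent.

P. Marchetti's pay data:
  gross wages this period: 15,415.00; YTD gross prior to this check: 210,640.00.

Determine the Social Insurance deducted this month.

0.00

Social Insurance: YTD 210,640.00 ≥ cap 178,490.00 → 0.00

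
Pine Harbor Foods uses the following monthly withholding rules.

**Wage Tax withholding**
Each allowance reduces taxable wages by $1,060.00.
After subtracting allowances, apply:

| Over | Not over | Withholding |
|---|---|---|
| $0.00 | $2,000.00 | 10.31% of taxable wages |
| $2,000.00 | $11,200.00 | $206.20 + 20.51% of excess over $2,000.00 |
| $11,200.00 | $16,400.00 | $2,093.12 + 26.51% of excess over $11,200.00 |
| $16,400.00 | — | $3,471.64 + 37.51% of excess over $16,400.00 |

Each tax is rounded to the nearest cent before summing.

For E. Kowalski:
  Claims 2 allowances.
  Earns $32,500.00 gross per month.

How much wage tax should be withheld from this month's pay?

$8,715.54

Wage Tax: taxable = $32,500.00 − 2×$1,060.00 = $30,380.00
  $3,471.64 + 37.51% × ($30,380.00 − $16,400.00) = $3,471.64 + 37.51% × $13,980.00 = $8,715.54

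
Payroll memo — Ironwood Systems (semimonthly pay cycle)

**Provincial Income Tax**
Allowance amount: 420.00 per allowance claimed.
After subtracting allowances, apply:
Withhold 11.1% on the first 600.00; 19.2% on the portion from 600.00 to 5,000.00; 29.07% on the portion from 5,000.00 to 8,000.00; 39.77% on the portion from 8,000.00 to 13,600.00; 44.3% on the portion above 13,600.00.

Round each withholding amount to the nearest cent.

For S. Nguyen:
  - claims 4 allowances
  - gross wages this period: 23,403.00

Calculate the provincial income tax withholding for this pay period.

7,609.11

Provincial Income Tax: taxable = 23,403.00 − 4×420.00 = 21,723.00
  4,010.62 + 44.3% × (21,723.00 − 13,600.00) = 4,010.62 + 44.3% × 8,123.00 = 7,609.11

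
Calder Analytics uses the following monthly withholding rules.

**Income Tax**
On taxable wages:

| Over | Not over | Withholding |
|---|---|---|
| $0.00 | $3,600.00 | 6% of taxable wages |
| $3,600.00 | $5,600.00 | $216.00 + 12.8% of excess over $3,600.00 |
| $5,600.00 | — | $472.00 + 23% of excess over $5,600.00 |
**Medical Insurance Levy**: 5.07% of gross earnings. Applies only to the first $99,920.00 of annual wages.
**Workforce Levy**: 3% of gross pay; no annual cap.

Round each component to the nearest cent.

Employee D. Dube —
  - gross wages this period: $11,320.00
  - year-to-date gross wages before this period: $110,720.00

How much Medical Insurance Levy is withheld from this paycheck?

$0.00

Medical Insurance Levy: YTD $110,720.00 ≥ cap $99,920.00 → $0.00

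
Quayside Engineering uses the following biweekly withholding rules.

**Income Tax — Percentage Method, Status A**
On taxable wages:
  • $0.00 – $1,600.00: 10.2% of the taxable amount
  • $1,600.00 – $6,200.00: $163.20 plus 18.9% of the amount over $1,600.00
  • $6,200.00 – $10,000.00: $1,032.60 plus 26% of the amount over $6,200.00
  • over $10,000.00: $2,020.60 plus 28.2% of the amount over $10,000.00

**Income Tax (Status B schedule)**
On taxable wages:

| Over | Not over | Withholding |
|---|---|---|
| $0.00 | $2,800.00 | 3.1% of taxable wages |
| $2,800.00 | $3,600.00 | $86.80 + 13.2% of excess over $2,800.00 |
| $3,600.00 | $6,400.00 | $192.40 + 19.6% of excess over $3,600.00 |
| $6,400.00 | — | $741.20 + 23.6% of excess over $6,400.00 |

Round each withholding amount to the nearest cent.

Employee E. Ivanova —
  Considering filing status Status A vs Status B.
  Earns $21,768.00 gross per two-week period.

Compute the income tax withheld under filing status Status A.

Income Tax (Status A): taxable = $21,768.00
  $2,020.60 + 28.2% × ($21,768.00 − $10,000.00) = $2,020.60 + 28.2% × $11,768.00 = $5,339.18

$5,339.18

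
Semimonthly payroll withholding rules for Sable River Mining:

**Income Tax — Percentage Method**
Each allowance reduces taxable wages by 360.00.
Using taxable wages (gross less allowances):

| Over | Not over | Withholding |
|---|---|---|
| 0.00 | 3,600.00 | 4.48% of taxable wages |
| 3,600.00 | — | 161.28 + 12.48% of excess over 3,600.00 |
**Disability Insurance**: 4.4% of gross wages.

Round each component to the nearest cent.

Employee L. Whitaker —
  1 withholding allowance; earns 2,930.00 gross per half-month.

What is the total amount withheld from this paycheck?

244.06

Income Tax: taxable = 2,930.00 − 1×360.00 = 2,570.00
  4.48% × 2,570.00 = 115.14
Disability Insurance: 4.4% × 2,930.00 = 128.92
Total: 115.14 + 128.92 = 244.06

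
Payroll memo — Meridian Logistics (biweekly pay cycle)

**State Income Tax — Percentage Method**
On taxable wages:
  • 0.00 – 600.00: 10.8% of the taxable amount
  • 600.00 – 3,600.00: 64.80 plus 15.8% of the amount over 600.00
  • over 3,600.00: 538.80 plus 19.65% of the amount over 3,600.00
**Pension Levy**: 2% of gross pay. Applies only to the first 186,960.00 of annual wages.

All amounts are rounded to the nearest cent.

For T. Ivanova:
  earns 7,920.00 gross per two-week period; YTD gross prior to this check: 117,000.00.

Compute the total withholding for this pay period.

State Income Tax: taxable = 7,920.00
  538.80 + 19.65% × (7,920.00 − 3,600.00) = 538.80 + 19.65% × 4,320.00 = 1,387.68
Pension Levy: 2% × 7,920.00 = 158.40
Total: 1,387.68 + 158.40 = 1,546.08

1,546.08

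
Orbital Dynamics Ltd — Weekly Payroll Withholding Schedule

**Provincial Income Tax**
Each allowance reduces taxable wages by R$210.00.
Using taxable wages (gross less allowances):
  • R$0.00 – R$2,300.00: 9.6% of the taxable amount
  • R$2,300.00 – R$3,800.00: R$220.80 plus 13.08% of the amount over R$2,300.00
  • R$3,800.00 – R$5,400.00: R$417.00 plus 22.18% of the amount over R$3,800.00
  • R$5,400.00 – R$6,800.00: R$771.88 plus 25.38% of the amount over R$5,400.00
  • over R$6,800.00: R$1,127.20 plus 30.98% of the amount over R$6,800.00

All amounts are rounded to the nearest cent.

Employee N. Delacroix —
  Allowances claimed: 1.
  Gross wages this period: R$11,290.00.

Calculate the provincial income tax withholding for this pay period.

Provincial Income Tax: taxable = R$11,290.00 − 1×R$210.00 = R$11,080.00
  R$1,127.20 + 30.98% × (R$11,080.00 − R$6,800.00) = R$1,127.20 + 30.98% × R$4,280.00 = R$2,453.14

R$2,453.14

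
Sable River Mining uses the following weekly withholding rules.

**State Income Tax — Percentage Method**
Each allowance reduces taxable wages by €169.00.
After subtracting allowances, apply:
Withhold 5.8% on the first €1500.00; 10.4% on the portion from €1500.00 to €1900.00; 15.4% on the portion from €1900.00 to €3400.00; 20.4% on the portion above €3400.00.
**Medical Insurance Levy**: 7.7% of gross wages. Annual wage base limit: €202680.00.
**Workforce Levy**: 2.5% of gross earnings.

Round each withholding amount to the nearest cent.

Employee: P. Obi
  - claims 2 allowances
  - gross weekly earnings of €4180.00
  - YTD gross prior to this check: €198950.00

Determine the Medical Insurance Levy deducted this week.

€287.21

Medical Insurance Levy: cap €202680.00 − YTD €198950.00 = €3730.00 subject; 7.7% × €3730.00 = €287.21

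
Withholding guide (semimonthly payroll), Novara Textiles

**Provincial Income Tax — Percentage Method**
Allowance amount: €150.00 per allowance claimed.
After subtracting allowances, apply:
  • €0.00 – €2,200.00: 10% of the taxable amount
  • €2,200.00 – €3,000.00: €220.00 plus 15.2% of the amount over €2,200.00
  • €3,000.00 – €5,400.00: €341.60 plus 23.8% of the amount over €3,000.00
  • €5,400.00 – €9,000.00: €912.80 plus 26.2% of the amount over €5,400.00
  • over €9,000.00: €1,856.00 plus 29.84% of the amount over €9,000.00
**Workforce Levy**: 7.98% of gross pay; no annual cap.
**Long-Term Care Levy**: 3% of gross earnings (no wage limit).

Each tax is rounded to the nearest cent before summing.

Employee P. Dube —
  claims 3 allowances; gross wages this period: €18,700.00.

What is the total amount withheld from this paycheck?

Provincial Income Tax: taxable = €18,700.00 − 3×€150.00 = €18,250.00
  €1,856.00 + 29.84% × (€18,250.00 − €9,000.00) = €1,856.00 + 29.84% × €9,250.00 = €4,616.20
Workforce Levy: 7.98% × €18,700.00 = €1,492.26
Long-Term Care Levy: 3% × €18,700.00 = €561.00
Total: €4,616.20 + €1,492.26 + €561.00 = €6,669.46

€6,669.46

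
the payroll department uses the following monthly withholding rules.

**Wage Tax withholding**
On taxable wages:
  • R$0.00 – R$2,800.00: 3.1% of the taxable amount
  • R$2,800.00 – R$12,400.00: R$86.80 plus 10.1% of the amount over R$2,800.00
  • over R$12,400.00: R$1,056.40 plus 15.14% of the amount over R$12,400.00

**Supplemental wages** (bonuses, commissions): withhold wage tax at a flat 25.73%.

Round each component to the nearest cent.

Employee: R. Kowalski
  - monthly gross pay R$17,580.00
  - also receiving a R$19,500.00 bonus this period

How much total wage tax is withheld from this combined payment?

Wage Tax: taxable = R$17,580.00
  R$1,056.40 + 15.14% × (R$17,580.00 − R$12,400.00) = R$1,056.40 + 15.14% × R$5,180.00 = R$1,840.65
Supplemental (25.73% flat on bonus): 25.73% × R$19,500.00 = R$5,017.35
Total wage tax: R$1,840.65 + R$5,017.35 = R$6,858.00

R$6,858.00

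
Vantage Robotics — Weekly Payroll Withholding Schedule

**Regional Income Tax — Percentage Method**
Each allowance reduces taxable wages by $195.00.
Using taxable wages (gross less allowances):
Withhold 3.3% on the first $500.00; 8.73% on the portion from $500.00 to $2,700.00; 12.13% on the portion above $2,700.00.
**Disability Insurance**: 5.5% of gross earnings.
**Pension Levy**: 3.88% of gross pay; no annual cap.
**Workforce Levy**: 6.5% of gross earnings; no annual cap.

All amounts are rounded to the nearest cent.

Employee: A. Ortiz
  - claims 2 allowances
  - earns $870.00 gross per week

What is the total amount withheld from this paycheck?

Regional Income Tax: taxable = $870.00 − 2×$195.00 = $480.00
  3.3% × $480.00 = $15.84
Disability Insurance: 5.5% × $870.00 = $47.85
Pension Levy: 3.88% × $870.00 = $33.76
Workforce Levy: 6.5% × $870.00 = $56.55
Total: $15.84 + $47.85 + $33.76 + $56.55 = $154.00

$154.00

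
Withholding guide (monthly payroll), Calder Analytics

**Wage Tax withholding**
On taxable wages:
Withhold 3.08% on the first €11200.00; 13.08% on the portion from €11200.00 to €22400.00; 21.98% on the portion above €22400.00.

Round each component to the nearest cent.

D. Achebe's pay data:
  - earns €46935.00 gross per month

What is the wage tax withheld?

Wage Tax: taxable = €46935.00
  €1809.92 + 21.98% × (€46935.00 − €22400.00) = €1809.92 + 21.98% × €24535.00 = €7202.71

€7202.71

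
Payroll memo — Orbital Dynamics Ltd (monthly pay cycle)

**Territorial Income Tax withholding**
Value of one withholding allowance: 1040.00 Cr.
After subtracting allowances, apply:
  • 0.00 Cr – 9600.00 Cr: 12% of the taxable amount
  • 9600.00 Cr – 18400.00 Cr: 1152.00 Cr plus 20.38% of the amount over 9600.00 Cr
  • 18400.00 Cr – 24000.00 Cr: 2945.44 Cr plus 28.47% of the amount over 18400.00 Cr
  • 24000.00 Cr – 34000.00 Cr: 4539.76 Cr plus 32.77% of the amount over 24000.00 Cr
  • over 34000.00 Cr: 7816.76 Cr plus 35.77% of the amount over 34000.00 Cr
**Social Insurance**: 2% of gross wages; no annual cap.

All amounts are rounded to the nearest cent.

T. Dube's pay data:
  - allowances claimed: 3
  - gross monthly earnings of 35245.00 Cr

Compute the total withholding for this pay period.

Territorial Income Tax: taxable = 35245.00 Cr − 3×1040.00 Cr = 32125.00 Cr
  4539.76 Cr + 32.77% × (32125.00 Cr − 24000.00 Cr) = 4539.76 Cr + 32.77% × 8125.00 Cr = 7202.32 Cr
Social Insurance: 2% × 35245.00 Cr = 704.90 Cr
Total: 7202.32 Cr + 704.90 Cr = 7907.22 Cr

7907.22 Cr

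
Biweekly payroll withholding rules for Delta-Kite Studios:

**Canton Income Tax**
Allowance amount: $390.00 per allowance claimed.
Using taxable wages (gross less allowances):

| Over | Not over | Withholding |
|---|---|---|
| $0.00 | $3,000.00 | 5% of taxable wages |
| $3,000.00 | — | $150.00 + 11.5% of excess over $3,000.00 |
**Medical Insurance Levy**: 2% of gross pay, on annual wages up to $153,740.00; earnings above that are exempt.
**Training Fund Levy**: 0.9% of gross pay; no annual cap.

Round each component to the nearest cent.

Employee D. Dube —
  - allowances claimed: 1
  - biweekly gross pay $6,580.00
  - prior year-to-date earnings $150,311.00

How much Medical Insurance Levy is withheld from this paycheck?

$68.58

Medical Insurance Levy: cap $153,740.00 − YTD $150,311.00 = $3,429.00 subject; 2% × $3,429.00 = $68.58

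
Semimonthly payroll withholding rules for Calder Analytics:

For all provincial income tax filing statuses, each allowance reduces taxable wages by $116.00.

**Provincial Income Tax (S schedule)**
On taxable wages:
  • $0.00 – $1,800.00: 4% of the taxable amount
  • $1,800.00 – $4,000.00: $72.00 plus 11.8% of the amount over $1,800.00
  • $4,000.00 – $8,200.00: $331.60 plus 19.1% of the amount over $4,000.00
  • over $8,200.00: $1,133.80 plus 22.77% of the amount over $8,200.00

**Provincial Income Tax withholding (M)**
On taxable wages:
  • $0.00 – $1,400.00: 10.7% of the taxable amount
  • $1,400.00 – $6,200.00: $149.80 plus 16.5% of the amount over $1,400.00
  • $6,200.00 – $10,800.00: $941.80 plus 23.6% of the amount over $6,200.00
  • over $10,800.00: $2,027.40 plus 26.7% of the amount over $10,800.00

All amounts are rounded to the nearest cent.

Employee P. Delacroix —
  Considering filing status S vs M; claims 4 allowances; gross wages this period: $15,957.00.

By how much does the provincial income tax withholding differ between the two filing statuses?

$486.01

Provincial Income Tax (S): taxable = $15,957.00 − 4×$116.00 = $15,493.00
  $1,133.80 + 22.77% × ($15,493.00 − $8,200.00) = $1,133.80 + 22.77% × $7,293.00 = $2,794.42
Provincial Income Tax (M): taxable = $15,957.00 − 4×$116.00 = $15,493.00
  $2,027.40 + 26.7% × ($15,493.00 − $10,800.00) = $2,027.40 + 26.7% × $4,693.00 = $3,280.43
Difference: |$2,794.42 − $3,280.43| = $486.01 (higher under M)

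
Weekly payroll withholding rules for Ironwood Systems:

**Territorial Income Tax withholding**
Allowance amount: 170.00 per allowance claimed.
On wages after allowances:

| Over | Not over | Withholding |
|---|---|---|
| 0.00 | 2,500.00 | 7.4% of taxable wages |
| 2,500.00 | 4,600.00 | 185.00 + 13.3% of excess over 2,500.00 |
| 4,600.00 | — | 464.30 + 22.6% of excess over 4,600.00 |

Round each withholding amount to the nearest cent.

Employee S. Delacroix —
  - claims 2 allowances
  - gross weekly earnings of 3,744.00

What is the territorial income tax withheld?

Territorial Income Tax: taxable = 3,744.00 − 2×170.00 = 3,404.00
  185.00 + 13.3% × (3,404.00 − 2,500.00) = 185.00 + 13.3% × 904.00 = 305.23

305.23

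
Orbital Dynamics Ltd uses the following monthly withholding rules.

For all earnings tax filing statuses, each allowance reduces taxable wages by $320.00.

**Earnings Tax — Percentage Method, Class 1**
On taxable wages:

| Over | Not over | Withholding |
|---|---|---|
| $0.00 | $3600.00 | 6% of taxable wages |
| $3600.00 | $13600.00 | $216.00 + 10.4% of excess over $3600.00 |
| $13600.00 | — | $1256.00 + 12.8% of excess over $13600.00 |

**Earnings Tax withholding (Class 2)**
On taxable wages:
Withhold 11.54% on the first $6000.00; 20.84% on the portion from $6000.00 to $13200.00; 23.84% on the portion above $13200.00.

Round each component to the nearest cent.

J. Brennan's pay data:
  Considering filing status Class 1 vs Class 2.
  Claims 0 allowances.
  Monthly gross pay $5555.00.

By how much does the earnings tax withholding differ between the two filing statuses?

Earnings Tax (Class 1): taxable = $5555.00
  $216.00 + 10.4% × ($5555.00 − $3600.00) = $216.00 + 10.4% × $1955.00 = $419.32
Earnings Tax (Class 2): taxable = $5555.00
  11.54% × $5555.00 = $641.05
Difference: |$419.32 − $641.05| = $221.73 (higher under Class 2)

$221.73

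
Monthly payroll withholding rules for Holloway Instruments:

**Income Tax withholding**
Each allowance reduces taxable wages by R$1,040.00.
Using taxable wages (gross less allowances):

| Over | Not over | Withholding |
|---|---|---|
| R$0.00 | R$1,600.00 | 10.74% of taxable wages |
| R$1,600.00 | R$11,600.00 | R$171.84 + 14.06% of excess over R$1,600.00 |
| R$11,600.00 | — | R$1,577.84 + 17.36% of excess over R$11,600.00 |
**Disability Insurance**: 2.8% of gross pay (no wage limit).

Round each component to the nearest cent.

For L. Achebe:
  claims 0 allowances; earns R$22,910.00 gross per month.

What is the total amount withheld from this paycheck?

Income Tax: taxable = R$22,910.00
  R$1,577.84 + 17.36% × (R$22,910.00 − R$11,600.00) = R$1,577.84 + 17.36% × R$11,310.00 = R$3,541.26
Disability Insurance: 2.8% × R$22,910.00 = R$641.48
Total: R$3,541.26 + R$641.48 = R$4,182.74

R$4,182.74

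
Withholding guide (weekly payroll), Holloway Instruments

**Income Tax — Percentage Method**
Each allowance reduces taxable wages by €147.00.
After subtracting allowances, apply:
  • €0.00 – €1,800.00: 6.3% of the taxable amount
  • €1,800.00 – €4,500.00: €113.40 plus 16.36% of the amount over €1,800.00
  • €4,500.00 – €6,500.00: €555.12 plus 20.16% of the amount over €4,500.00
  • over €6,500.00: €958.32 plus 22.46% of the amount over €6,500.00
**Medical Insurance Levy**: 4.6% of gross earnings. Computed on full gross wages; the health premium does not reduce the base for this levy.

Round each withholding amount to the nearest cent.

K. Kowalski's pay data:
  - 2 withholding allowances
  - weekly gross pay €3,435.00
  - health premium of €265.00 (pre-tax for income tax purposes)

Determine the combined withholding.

€447.44

Income Tax: taxable = €3,435.00 − €265.00 − 2×€147.00 = €2,876.00
  €113.40 + 16.36% × (€2,876.00 − €1,800.00) = €113.40 + 16.36% × €1,076.00 = €289.43
Medical Insurance Levy: 4.6% × €3,435.00 = €158.01
Total: €289.43 + €158.01 = €447.44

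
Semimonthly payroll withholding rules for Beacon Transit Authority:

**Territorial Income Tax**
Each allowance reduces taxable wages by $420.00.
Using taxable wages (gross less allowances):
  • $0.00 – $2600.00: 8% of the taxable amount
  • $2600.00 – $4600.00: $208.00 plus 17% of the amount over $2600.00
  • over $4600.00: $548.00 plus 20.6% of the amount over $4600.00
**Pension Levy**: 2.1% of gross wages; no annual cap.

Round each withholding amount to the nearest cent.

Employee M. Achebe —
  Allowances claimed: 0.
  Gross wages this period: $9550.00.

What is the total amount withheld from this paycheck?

Territorial Income Tax: taxable = $9550.00
  $548.00 + 20.6% × ($9550.00 − $4600.00) = $548.00 + 20.6% × $4950.00 = $1567.70
Pension Levy: 2.1% × $9550.00 = $200.55
Total: $1567.70 + $200.55 = $1768.25

$1768.25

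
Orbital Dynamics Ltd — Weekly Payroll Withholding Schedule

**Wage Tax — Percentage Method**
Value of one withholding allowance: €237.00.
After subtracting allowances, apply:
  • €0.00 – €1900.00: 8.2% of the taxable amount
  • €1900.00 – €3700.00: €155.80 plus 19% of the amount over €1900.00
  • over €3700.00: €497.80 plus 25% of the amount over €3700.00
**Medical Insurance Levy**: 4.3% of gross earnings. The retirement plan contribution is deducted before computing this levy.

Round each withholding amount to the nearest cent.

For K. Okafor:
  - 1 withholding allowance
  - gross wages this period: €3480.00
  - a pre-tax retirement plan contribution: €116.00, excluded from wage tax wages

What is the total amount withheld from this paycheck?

Wage Tax: taxable = €3480.00 − €116.00 − 1×€237.00 = €3127.00
  €155.80 + 19% × (€3127.00 − €1900.00) = €155.80 + 19% × €1227.00 = €388.93
Medical Insurance Levy: 4.3% × €3364.00 = €144.65
Total: €388.93 + €144.65 = €533.58

€533.58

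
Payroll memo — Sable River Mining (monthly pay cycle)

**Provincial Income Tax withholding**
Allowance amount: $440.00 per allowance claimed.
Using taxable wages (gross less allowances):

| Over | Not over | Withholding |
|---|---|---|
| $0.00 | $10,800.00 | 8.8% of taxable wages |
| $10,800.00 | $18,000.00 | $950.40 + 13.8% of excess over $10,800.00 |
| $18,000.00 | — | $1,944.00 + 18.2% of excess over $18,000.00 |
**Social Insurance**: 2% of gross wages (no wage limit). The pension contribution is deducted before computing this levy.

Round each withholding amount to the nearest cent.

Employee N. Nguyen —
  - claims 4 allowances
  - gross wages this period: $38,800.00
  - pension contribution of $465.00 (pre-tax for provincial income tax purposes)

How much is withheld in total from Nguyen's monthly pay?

Provincial Income Tax: taxable = $38,800.00 − $465.00 − 4×$440.00 = $36,575.00
  $1,944.00 + 18.2% × ($36,575.00 − $18,000.00) = $1,944.00 + 18.2% × $18,575.00 = $5,324.65
Social Insurance: 2% × $38,335.00 = $766.70
Total: $5,324.65 + $766.70 = $6,091.35

$6,091.35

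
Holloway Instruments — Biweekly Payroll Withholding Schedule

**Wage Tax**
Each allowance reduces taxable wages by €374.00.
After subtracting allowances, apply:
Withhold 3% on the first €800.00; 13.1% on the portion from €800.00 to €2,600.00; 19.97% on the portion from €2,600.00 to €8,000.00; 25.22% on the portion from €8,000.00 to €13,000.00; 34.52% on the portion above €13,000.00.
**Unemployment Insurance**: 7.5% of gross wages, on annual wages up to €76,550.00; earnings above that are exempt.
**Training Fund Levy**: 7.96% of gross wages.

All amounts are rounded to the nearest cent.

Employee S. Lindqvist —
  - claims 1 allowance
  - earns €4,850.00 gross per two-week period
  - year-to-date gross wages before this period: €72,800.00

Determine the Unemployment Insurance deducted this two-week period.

Unemployment Insurance: cap €76,550.00 − YTD €72,800.00 = €3,750.00 subject; 7.5% × €3,750.00 = €281.25

€281.25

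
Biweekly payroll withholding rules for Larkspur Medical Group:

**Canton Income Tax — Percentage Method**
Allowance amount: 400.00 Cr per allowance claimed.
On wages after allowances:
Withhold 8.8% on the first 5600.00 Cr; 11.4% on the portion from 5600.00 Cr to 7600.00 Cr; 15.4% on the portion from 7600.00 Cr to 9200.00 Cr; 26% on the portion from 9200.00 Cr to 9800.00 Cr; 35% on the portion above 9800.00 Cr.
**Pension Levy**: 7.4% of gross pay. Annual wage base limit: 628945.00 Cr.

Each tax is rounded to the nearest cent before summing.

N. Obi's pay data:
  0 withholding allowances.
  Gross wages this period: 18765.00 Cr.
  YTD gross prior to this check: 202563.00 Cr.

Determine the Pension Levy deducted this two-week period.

1388.61 Cr

Pension Levy: 7.4% × 18765.00 Cr = 1388.61 Cr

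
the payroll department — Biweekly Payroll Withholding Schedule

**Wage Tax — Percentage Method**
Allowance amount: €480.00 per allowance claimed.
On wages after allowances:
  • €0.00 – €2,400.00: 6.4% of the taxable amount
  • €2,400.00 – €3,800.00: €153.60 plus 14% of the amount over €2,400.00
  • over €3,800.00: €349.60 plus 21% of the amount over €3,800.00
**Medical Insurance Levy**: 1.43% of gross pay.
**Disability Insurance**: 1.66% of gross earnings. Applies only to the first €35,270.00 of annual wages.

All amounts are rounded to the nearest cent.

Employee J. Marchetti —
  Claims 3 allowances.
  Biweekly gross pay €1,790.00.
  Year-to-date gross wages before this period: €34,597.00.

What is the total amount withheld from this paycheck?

€59.17

Wage Tax: taxable = €1,790.00 − 3×€480.00 = €350.00
  6.4% × €350.00 = €22.40
Medical Insurance Levy: 1.43% × €1,790.00 = €25.60
Disability Insurance: cap €35,270.00 − YTD €34,597.00 = €673.00 subject; 1.66% × €673.00 = €11.17
Total: €22.40 + €25.60 + €11.17 = €59.17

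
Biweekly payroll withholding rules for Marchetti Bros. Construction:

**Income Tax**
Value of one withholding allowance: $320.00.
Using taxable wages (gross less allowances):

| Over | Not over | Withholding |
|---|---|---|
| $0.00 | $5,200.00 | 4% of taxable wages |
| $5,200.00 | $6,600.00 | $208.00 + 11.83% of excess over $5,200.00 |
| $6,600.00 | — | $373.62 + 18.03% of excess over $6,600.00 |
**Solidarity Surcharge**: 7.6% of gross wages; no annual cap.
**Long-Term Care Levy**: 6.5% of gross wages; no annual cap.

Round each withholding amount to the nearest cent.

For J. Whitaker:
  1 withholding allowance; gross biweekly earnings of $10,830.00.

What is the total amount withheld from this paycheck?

$2,605.62

Income Tax: taxable = $10,830.00 − 1×$320.00 = $10,510.00
  $373.62 + 18.03% × ($10,510.00 − $6,600.00) = $373.62 + 18.03% × $3,910.00 = $1,078.59
Solidarity Surcharge: 7.6% × $10,830.00 = $823.08
Long-Term Care Levy: 6.5% × $10,830.00 = $703.95
Total: $1,078.59 + $823.08 + $703.95 = $2,605.62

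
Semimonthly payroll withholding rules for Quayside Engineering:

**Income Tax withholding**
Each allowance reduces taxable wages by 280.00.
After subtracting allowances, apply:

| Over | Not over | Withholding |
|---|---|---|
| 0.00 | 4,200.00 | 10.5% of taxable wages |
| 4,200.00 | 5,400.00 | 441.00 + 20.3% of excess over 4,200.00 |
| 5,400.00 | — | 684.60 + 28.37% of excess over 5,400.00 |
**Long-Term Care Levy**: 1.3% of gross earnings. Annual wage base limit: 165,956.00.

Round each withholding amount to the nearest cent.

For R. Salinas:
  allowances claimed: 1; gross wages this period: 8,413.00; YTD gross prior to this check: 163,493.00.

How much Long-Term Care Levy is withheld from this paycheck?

32.02

Long-Term Care Levy: cap 165,956.00 − YTD 163,493.00 = 2,463.00 subject; 1.3% × 2,463.00 = 32.02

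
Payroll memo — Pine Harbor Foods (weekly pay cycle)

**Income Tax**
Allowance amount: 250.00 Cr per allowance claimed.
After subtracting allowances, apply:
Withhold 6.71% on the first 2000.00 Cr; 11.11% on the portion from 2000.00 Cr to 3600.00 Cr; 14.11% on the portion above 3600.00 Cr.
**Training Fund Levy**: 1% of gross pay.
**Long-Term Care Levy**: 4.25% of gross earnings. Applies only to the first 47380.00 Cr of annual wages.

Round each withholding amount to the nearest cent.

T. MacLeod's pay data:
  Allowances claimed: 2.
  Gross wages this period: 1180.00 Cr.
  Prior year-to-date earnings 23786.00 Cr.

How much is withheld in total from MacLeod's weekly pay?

Income Tax: taxable = 1180.00 Cr − 2×250.00 Cr = 680.00 Cr
  6.71% × 680.00 Cr = 45.63 Cr
Training Fund Levy: 1% × 1180.00 Cr = 11.80 Cr
Long-Term Care Levy: 4.25% × 1180.00 Cr = 50.15 Cr
Total: 45.63 Cr + 11.80 Cr + 50.15 Cr = 107.58 Cr

107.58 Cr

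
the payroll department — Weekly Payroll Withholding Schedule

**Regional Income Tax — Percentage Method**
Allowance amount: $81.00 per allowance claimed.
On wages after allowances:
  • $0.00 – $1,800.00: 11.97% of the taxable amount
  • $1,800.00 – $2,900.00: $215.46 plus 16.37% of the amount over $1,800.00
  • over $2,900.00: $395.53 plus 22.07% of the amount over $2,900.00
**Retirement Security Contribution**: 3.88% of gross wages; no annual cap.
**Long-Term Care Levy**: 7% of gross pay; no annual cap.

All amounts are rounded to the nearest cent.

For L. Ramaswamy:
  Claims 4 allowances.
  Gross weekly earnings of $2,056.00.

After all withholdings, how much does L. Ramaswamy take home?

$1,624.99

Regional Income Tax: taxable = $2,056.00 − 4×$81.00 = $1,732.00
  11.97% × $1,732.00 = $207.32
Retirement Security Contribution: 3.88% × $2,056.00 = $79.77
Long-Term Care Levy: 7% × $2,056.00 = $143.92
Total withheld: $207.32 + $79.77 + $143.92 = $431.01
Net pay: $2,056.00 − $431.01 = $1,624.99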